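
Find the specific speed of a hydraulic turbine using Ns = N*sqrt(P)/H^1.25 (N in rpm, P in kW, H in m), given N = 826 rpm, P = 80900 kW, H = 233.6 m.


Ns = 826 * 80900^0.5 / 233.6^1.25 = 257.2547


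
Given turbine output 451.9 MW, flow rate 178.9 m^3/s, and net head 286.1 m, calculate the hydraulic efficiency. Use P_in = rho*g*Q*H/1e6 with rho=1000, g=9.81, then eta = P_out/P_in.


P_in = 1000 * 9.81 * 178.9 * 286.1 / 1e6 = 502.1081 MW
eta = 451.9 / 502.1081 = 0.9000


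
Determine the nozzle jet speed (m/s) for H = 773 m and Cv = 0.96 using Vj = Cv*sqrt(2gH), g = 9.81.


Vj = 0.96 * sqrt(2*9.81*773) = 118.2253 m/s


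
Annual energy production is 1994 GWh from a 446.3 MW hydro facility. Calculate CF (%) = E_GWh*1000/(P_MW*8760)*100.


CF = 1994 * 1000 / (446.3 * 8760) * 100 = 51.0028 %


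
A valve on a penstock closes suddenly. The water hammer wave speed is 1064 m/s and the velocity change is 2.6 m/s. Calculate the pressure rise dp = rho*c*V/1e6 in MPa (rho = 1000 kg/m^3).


dp = 1000 * 1064 * 2.6 / 1e6 = 2.7664 MPa


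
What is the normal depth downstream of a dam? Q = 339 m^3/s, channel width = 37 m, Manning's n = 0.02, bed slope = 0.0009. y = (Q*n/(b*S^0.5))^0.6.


y = (339 * 0.02 / (37 * 0.0009^0.5))^0.6 = 2.9617 m


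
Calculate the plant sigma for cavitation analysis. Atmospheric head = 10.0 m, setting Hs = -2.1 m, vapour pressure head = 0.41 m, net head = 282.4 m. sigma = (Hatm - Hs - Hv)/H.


sigma = (10.0 - (-2.1) - 0.41) / 282.4 = 0.0414


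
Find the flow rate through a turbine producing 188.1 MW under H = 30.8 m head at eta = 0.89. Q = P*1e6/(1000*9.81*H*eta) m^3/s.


Q = 188.1 * 1e6 / (1000 * 9.81 * 30.8 * 0.89) = 699.4861 m^3/s


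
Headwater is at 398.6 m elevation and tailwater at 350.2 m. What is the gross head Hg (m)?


Hg = 398.6 - 350.2 = 48.4000 m


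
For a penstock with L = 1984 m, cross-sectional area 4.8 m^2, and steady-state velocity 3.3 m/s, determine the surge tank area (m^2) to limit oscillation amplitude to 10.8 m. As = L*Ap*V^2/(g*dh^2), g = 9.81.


As = 1984 * 4.8 * 3.3^2 / (9.81 * 10.8^2) = 90.6347 m^2


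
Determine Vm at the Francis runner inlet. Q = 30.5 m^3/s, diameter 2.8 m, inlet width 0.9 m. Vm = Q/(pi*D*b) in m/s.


Vm = 30.5 / (pi * 2.8 * 0.9) = 3.8526 m/s


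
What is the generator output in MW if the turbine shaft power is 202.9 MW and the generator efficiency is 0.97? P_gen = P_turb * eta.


P_gen = 202.9 * 0.97 = 196.8130 MW


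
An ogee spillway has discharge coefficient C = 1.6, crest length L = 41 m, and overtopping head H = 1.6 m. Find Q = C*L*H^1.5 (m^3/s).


Q = 1.6 * 41 * 1.6^1.5 = 132.7651 m^3/s


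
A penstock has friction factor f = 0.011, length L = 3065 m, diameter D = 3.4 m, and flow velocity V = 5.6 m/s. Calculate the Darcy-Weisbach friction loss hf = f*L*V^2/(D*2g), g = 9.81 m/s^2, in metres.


hf = 0.011 * 3065 * 5.6^2 / (3.4 * 2 * 9.81) = 15.8497 m


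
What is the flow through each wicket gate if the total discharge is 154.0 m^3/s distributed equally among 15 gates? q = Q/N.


q = 154.0 / 15 = 10.2667 m^3/s


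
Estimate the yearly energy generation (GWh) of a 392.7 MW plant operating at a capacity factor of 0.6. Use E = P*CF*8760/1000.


E = 392.7 * 0.6 * 8760 / 1000 = 2064.0312 GWh


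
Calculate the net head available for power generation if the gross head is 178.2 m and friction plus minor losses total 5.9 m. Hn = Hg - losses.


Hn = 178.2 - 5.9 = 172.3000 m


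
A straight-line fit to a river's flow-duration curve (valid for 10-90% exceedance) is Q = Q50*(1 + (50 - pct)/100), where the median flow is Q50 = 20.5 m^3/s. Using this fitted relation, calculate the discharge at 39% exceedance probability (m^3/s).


Q = 20.5 * (1 + (50 - 39)/100) = 22.7550 m^3/s


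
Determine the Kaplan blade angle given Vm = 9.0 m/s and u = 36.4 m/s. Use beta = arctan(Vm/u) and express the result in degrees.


beta = arctan(9.0 / 36.4) = 13.8880 degrees


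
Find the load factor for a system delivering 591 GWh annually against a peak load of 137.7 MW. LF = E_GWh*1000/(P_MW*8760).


LF = 591 * 1000 / (137.7 * 8760) = 0.4899


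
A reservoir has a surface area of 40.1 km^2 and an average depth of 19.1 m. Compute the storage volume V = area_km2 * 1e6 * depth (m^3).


V = 40.1 * 1e6 * 19.1 = 7.6591e+08 m^3


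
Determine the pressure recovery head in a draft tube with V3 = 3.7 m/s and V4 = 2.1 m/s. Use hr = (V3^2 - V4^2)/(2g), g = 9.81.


hr = (3.7^2 - 2.1^2) / (2*9.81) = 0.4730 m


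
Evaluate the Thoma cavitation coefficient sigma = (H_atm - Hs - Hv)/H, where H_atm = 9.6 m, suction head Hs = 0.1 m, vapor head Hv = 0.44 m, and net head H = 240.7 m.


sigma = (9.6 - 0.1 - 0.44) / 240.7 = 0.0376


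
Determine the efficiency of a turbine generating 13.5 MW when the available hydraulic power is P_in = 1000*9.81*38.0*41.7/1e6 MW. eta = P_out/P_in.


P_in = 1000 * 9.81 * 38.0 * 41.7 / 1e6 = 15.5449 MW
eta = 13.5 / 15.5449 = 0.8685


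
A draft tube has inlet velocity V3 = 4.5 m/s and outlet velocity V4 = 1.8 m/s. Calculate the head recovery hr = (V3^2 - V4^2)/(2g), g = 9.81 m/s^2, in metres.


hr = (4.5^2 - 1.8^2) / (2*9.81) = 0.8670 m


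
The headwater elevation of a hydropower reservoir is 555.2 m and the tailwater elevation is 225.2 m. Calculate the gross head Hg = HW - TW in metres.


Hg = 555.2 - 225.2 = 330.0000 m


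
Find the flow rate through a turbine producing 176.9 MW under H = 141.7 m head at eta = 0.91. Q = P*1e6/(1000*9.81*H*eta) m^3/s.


Q = 176.9 * 1e6 / (1000 * 9.81 * 141.7 * 0.91) = 139.8452 m^3/s


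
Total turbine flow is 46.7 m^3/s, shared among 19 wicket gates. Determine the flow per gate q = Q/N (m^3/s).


q = 46.7 / 19 = 2.4579 m^3/s


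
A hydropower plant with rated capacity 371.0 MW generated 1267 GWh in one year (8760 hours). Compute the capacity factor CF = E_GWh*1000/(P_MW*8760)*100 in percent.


CF = 1267 * 1000 / (371.0 * 8760) * 100 = 38.9851 %


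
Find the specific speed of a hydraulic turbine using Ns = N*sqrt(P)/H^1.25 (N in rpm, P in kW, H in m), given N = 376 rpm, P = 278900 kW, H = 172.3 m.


Ns = 376 * 278900^0.5 / 172.3^1.25 = 318.0940


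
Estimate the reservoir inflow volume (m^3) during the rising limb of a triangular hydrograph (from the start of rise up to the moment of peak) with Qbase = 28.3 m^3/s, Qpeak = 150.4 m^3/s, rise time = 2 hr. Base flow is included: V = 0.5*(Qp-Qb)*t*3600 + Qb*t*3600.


V = 0.5*(150.4 - 28.3)*2*3600 + 28.3*2*3600 = 643320.0000 m^3


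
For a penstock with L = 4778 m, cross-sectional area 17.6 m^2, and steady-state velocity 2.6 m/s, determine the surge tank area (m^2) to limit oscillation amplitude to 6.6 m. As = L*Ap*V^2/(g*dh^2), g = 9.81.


As = 4778 * 17.6 * 2.6^2 / (9.81 * 6.6^2) = 1330.2971 m^2


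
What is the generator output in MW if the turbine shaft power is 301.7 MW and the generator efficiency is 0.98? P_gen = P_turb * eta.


P_gen = 301.7 * 0.98 = 295.6660 MW


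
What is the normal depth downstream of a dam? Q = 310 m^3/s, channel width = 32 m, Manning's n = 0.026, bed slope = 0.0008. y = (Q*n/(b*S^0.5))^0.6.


y = (310 * 0.026 / (32 * 0.0008^0.5))^0.6 = 3.7135 m


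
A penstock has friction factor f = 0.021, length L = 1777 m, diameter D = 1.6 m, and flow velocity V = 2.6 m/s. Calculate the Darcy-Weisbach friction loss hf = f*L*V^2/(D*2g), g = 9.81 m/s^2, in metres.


hf = 0.021 * 1777 * 2.6^2 / (1.6 * 2 * 9.81) = 8.0359 m


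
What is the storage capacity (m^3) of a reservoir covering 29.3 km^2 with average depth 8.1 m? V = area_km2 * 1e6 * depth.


V = 29.3 * 1e6 * 8.1 = 2.3733e+08 m^3


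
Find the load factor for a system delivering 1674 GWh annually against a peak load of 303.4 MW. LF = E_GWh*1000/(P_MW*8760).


LF = 1674 * 1000 / (303.4 * 8760) = 0.6298


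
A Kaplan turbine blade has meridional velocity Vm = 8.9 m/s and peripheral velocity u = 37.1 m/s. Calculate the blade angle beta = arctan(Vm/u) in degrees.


beta = arctan(8.9 / 37.1) = 13.4899 degrees


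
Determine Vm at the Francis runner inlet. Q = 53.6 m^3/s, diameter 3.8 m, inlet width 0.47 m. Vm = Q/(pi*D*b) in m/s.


Vm = 53.6 / (pi * 3.8 * 0.47) = 9.5529 m/s


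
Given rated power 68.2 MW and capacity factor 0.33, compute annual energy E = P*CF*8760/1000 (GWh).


E = 68.2 * 0.33 * 8760 / 1000 = 197.1526 GWh


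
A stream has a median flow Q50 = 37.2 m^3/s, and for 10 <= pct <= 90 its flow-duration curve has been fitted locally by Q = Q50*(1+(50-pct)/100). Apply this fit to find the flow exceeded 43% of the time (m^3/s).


Q = 37.2 * (1 + (50 - 43)/100) = 39.8040 m^3/s


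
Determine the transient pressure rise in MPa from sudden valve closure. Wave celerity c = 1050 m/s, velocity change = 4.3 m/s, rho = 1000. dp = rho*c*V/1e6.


dp = 1000 * 1050 * 4.3 / 1e6 = 4.5150 MPa


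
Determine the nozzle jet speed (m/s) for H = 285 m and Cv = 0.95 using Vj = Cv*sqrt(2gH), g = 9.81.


Vj = 0.95 * sqrt(2*9.81*285) = 71.0388 m/s


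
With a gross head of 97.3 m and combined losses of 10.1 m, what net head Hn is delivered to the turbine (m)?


Hn = 97.3 - 10.1 = 87.2000 m


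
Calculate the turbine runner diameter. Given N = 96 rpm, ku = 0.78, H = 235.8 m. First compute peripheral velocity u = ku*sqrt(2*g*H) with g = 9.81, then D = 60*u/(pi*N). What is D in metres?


u = 0.78 * sqrt(2*9.81*235.8) = 53.0537 m/s
D = 60 * 53.0537 / (pi * 96) = 10.5547 m


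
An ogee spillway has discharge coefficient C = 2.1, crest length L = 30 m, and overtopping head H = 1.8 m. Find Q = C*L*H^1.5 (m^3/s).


Q = 2.1 * 30 * 1.8^1.5 = 152.1421 m^3/s


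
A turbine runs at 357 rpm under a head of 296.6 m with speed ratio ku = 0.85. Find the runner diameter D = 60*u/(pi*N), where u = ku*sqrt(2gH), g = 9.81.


u = 0.85 * sqrt(2*9.81*296.6) = 64.8416 m/s
D = 60 * 64.8416 / (pi * 357) = 3.4689 m


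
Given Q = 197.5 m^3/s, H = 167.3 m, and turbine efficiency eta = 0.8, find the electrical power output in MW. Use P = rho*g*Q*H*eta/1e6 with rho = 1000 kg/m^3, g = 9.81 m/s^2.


P = 1000 * 9.81 * 197.5 * 167.3 * 0.8 / 1e6 = 259.3117 MW


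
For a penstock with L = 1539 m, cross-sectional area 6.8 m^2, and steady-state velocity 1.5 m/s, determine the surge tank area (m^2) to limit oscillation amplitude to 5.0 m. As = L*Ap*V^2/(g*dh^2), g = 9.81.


As = 1539 * 6.8 * 1.5^2 / (9.81 * 5.0^2) = 96.0110 m^2


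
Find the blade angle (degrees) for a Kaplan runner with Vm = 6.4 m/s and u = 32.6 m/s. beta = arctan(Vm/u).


beta = arctan(6.4 / 32.6) = 11.1070 degrees


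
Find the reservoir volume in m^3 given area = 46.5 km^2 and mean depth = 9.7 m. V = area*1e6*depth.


V = 46.5 * 1e6 * 9.7 = 4.5105e+08 m^3


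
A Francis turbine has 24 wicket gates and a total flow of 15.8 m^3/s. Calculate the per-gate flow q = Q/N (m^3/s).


q = 15.8 / 24 = 0.6583 m^3/s


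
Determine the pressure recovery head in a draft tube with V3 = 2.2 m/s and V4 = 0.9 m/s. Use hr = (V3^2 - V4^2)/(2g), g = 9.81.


hr = (2.2^2 - 0.9^2) / (2*9.81) = 0.2054 m


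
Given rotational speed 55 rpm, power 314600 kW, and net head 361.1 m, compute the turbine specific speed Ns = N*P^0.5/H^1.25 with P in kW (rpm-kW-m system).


Ns = 55 * 314600^0.5 / 361.1^1.25 = 19.5978


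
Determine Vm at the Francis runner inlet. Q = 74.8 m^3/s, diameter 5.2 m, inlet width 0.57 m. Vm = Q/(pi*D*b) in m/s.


Vm = 74.8 / (pi * 5.2 * 0.57) = 8.0329 m/s


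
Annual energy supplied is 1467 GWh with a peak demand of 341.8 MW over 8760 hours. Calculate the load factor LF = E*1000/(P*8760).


LF = 1467 * 1000 / (341.8 * 8760) = 0.4900


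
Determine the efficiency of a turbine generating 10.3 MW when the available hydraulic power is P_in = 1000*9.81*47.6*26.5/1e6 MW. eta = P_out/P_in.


P_in = 1000 * 9.81 * 47.6 * 26.5 / 1e6 = 12.3743 MW
eta = 10.3 / 12.3743 = 0.8324


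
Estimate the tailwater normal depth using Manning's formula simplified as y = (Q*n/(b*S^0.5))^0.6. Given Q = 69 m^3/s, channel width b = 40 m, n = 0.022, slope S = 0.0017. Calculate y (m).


y = (69 * 0.022 / (40 * 0.0017^0.5))^0.6 = 0.9515 m


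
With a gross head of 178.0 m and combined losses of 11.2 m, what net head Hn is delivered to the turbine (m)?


Hn = 178.0 - 11.2 = 166.8000 m


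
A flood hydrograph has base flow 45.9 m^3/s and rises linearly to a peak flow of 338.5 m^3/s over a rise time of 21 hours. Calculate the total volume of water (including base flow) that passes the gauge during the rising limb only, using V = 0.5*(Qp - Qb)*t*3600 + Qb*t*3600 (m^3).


V = 0.5*(338.5 - 45.9)*21*3600 + 45.9*21*3600 = 1.4530e+07 m^3


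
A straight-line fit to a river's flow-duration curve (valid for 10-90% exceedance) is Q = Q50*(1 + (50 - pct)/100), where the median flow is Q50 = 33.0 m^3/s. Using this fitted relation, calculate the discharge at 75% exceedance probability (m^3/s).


Q = 33.0 * (1 + (50 - 75)/100) = 24.7500 m^3/s


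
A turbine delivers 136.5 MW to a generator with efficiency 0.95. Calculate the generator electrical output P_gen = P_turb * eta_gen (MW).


P_gen = 136.5 * 0.95 = 129.6750 MW


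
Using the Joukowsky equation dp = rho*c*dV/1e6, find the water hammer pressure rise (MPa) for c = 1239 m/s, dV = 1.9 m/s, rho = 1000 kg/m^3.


dp = 1000 * 1239 * 1.9 / 1e6 = 2.3541 MPa


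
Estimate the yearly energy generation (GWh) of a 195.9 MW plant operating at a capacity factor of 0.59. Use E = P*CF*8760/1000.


E = 195.9 * 0.59 * 8760 / 1000 = 1012.4896 GWh


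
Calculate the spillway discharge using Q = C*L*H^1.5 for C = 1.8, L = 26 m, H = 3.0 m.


Q = 1.8 * 26 * 3.0^1.5 = 243.1799 m^3/s


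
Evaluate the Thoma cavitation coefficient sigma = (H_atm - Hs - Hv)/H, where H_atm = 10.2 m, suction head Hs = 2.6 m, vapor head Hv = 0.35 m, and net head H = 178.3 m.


sigma = (10.2 - 2.6 - 0.35) / 178.3 = 0.0407


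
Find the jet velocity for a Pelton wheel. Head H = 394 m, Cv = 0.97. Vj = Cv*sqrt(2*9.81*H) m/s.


Vj = 0.97 * sqrt(2*9.81*394) = 85.2844 m/s


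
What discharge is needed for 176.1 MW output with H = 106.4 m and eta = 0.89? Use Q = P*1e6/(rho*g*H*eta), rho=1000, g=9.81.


Q = 176.1 * 1e6 / (1000 * 9.81 * 106.4 * 0.89) = 189.5652 m^3/s


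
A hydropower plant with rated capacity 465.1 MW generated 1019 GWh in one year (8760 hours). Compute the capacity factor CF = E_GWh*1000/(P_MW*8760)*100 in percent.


CF = 1019 * 1000 / (465.1 * 8760) * 100 = 25.0106 %


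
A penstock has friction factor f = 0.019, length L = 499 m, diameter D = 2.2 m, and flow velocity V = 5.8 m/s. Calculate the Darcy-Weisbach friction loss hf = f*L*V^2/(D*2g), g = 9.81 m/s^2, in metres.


hf = 0.019 * 499 * 5.8^2 / (2.2 * 2 * 9.81) = 7.3890 m


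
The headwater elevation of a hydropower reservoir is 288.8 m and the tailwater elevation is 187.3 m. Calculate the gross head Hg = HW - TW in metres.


Hg = 288.8 - 187.3 = 101.5000 m


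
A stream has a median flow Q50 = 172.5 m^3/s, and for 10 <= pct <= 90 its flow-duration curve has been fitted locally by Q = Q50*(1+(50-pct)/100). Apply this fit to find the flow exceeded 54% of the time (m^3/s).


Q = 172.5 * (1 + (50 - 54)/100) = 165.6000 m^3/s


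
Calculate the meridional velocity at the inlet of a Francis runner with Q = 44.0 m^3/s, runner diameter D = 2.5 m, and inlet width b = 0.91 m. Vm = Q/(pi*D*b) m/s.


Vm = 44.0 / (pi * 2.5 * 0.91) = 6.1563 m/s


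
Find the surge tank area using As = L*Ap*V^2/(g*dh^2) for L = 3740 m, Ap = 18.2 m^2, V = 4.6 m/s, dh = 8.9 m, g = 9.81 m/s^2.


As = 3740 * 18.2 * 4.6^2 / (9.81 * 8.9^2) = 1853.5727 m^2


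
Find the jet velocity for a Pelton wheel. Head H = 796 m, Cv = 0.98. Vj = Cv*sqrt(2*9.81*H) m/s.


Vj = 0.98 * sqrt(2*9.81*796) = 122.4707 m/s


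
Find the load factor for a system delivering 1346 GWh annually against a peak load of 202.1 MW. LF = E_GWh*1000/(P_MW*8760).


LF = 1346 * 1000 / (202.1 * 8760) = 0.7603


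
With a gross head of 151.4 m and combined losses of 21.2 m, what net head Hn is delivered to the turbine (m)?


Hn = 151.4 - 21.2 = 130.2000 m


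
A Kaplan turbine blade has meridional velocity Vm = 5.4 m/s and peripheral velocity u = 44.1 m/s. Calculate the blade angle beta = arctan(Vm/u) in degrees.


beta = arctan(5.4 / 44.1) = 6.9811 degrees


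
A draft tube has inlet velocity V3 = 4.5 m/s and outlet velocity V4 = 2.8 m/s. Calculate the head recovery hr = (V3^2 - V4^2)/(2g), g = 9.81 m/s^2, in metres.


hr = (4.5^2 - 2.8^2) / (2*9.81) = 0.6325 m


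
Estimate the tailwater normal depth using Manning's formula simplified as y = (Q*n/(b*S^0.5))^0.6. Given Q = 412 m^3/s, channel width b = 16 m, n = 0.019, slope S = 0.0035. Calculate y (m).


y = (412 * 0.019 / (16 * 0.0035^0.5))^0.6 = 3.5522 m


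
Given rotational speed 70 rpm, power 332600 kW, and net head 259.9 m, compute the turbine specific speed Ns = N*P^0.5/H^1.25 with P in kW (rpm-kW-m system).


Ns = 70 * 332600^0.5 / 259.9^1.25 = 38.6858


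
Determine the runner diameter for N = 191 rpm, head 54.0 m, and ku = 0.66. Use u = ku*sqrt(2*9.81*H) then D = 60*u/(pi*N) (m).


u = 0.66 * sqrt(2*9.81*54.0) = 21.4828 m/s
D = 60 * 21.4828 / (pi * 191) = 2.1481 m


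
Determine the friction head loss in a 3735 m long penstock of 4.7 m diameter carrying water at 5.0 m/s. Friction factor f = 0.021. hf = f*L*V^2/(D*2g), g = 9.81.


hf = 0.021 * 3735 * 5.0^2 / (4.7 * 2 * 9.81) = 21.2644 m


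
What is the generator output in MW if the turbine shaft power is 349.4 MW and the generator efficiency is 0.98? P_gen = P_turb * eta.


P_gen = 349.4 * 0.98 = 342.4120 MW


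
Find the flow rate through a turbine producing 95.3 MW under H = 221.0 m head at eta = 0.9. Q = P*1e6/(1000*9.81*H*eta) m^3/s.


Q = 95.3 * 1e6 / (1000 * 9.81 * 221.0 * 0.9) = 48.8415 m^3/s


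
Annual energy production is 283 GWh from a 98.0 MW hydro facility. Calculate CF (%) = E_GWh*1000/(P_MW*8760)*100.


CF = 283 * 1000 / (98.0 * 8760) * 100 = 32.9652 %


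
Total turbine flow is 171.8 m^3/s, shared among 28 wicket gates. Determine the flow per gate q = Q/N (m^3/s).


q = 171.8 / 28 = 6.1357 m^3/s


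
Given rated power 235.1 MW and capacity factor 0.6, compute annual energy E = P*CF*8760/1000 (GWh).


E = 235.1 * 0.6 * 8760 / 1000 = 1235.6856 GWh


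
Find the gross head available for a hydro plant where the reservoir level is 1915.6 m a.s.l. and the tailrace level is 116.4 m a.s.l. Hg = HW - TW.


Hg = 1915.6 - 116.4 = 1799.2000 m


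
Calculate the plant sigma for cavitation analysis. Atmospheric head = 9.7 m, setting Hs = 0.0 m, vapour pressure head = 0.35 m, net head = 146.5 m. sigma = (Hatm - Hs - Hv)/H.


sigma = (9.7 - 0.0 - 0.35) / 146.5 = 0.0638


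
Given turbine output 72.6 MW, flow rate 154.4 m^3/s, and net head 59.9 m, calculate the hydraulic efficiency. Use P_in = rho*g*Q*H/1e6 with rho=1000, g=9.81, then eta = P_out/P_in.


P_in = 1000 * 9.81 * 154.4 * 59.9 / 1e6 = 90.7284 MW
eta = 72.6 / 90.7284 = 0.8002


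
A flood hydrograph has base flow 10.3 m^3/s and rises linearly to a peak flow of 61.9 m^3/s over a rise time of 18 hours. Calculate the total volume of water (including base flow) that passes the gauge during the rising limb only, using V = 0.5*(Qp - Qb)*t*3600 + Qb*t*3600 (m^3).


V = 0.5*(61.9 - 10.3)*18*3600 + 10.3*18*3600 = 2.3393e+06 m^3


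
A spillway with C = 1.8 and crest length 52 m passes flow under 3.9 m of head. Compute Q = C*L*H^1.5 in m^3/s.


Q = 1.8 * 52 * 3.9^1.5 = 720.8962 m^3/s


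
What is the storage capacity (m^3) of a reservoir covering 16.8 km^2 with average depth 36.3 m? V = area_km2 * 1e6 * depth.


V = 16.8 * 1e6 * 36.3 = 6.0984e+08 m^3


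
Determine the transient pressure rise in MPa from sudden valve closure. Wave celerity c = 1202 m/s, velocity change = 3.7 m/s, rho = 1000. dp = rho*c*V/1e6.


dp = 1000 * 1202 * 3.7 / 1e6 = 4.4474 MPa


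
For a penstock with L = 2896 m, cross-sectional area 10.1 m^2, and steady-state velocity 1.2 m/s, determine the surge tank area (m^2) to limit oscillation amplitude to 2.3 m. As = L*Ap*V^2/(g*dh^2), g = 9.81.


As = 2896 * 10.1 * 1.2^2 / (9.81 * 2.3^2) = 811.6294 m^2


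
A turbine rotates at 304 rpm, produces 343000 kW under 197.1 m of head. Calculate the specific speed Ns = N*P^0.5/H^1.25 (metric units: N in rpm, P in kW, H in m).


Ns = 304 * 343000^0.5 / 197.1^1.25 = 241.0807


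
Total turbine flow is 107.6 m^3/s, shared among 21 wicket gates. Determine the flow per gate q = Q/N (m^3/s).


q = 107.6 / 21 = 5.1238 m^3/s


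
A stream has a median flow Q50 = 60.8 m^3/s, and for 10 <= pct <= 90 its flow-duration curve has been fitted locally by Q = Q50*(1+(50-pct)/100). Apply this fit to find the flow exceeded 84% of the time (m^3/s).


Q = 60.8 * (1 + (50 - 84)/100) = 40.1280 m^3/s


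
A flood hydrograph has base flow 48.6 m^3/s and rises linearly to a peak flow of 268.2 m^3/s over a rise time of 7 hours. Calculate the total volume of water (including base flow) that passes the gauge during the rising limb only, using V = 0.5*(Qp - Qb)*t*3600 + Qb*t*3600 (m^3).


V = 0.5*(268.2 - 48.6)*7*3600 + 48.6*7*3600 = 3.9917e+06 m^3


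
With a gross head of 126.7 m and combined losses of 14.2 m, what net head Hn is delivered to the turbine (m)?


Hn = 126.7 - 14.2 = 112.5000 m


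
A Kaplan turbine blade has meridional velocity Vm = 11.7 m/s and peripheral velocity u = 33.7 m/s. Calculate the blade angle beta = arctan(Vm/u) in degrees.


beta = arctan(11.7 / 33.7) = 19.1460 degrees


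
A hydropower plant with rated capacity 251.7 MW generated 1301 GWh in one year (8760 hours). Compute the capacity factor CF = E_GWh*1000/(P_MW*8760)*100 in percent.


CF = 1301 * 1000 / (251.7 * 8760) * 100 = 59.0052 %


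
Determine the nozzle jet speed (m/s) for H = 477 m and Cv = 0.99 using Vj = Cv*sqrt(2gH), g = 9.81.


Vj = 0.99 * sqrt(2*9.81*477) = 95.7732 m/s


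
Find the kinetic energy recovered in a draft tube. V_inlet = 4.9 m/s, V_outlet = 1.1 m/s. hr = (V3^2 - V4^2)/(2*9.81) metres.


hr = (4.9^2 - 1.1^2) / (2*9.81) = 1.1621 m


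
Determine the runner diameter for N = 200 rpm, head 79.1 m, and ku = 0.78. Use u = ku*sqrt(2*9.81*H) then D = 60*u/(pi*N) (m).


u = 0.78 * sqrt(2*9.81*79.1) = 30.7279 m/s
D = 60 * 30.7279 / (pi * 200) = 2.9343 m


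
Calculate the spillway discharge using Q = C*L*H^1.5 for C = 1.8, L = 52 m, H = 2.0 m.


Q = 1.8 * 52 * 2.0^1.5 = 264.7408 m^3/s


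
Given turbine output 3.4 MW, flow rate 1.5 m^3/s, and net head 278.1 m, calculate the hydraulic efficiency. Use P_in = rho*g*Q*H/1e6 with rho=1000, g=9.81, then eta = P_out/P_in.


P_in = 1000 * 9.81 * 1.5 * 278.1 / 1e6 = 4.0922 MW
eta = 3.4 / 4.0922 = 0.8308


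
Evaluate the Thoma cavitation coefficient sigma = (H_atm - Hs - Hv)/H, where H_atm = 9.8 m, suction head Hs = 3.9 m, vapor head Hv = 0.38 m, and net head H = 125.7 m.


sigma = (9.8 - 3.9 - 0.38) / 125.7 = 0.0439


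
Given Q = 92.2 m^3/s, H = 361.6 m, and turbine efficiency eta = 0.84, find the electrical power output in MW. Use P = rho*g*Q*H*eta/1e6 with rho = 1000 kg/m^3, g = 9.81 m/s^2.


P = 1000 * 9.81 * 92.2 * 361.6 * 0.84 / 1e6 = 274.7310 MW


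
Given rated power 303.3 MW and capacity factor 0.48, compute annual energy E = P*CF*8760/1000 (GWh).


E = 303.3 * 0.48 * 8760 / 1000 = 1275.3158 GWh


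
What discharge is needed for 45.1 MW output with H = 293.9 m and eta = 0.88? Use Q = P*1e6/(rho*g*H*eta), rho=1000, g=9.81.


Q = 45.1 * 1e6 / (1000 * 9.81 * 293.9 * 0.88) = 17.7756 m^3/s


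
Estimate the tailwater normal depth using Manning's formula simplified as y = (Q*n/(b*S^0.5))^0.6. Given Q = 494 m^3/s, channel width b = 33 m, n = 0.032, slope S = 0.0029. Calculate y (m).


y = (494 * 0.032 / (33 * 0.0029^0.5))^0.6 = 3.7111 m


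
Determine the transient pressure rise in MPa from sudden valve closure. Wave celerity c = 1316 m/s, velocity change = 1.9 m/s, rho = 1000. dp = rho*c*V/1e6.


dp = 1000 * 1316 * 1.9 / 1e6 = 2.5004 MPa


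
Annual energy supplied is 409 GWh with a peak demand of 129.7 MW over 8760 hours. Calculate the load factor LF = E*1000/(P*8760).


LF = 409 * 1000 / (129.7 * 8760) = 0.3600


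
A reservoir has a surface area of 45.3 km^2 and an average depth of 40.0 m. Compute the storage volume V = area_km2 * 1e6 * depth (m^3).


V = 45.3 * 1e6 * 40.0 = 1.8120e+09 m^3


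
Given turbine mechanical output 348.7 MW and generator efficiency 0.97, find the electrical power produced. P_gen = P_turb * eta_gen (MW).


P_gen = 348.7 * 0.97 = 338.2390 MW


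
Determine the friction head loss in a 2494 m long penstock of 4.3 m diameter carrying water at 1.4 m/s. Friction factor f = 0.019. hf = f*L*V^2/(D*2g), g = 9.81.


hf = 0.019 * 2494 * 1.4^2 / (4.3 * 2 * 9.81) = 1.1009 m


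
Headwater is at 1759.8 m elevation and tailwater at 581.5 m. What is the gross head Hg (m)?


Hg = 1759.8 - 581.5 = 1178.3000 m


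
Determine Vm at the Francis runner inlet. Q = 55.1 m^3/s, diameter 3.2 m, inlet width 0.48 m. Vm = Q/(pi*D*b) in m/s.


Vm = 55.1 / (pi * 3.2 * 0.48) = 11.4185 m/s


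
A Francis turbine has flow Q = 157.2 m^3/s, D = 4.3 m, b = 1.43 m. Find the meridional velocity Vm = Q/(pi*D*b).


Vm = 157.2 / (pi * 4.3 * 1.43) = 8.1376 m/s


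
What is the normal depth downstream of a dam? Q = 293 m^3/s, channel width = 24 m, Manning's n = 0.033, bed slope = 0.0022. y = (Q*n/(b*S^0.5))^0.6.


y = (293 * 0.033 / (24 * 0.0022^0.5))^0.6 = 3.6339 m


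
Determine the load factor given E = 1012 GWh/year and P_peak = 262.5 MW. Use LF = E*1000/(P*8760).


LF = 1012 * 1000 / (262.5 * 8760) = 0.4401


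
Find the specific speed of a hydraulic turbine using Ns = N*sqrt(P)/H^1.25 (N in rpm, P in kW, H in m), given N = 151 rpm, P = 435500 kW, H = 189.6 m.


Ns = 151 * 435500^0.5 / 189.6^1.25 = 141.6358


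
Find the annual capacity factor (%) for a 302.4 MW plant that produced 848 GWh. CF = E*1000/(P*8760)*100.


CF = 848 * 1000 / (302.4 * 8760) * 100 = 32.0118 %


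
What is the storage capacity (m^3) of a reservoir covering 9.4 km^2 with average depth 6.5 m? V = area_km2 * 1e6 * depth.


V = 9.4 * 1e6 * 6.5 = 6.1100e+07 m^3


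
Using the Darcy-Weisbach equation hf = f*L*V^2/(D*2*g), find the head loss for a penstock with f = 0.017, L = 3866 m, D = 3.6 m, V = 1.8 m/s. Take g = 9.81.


hf = 0.017 * 3866 * 1.8^2 / (3.6 * 2 * 9.81) = 3.0148 m


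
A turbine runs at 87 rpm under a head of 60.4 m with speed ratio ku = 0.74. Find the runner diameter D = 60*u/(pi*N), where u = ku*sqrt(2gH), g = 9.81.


u = 0.74 * sqrt(2*9.81*60.4) = 25.4741 m/s
D = 60 * 25.4741 / (pi * 87) = 5.5922 m


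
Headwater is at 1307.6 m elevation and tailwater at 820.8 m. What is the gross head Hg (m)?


Hg = 1307.6 - 820.8 = 486.8000 m


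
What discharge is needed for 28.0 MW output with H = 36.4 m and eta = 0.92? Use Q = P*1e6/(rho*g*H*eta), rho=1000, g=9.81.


Q = 28.0 * 1e6 / (1000 * 9.81 * 36.4 * 0.92) = 85.2314 m^3/s


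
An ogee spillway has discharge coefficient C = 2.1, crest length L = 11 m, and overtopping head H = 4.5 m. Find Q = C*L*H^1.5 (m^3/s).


Q = 2.1 * 11 * 4.5^1.5 = 220.5112 m^3/s


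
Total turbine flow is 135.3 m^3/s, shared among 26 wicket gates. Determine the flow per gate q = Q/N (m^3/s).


q = 135.3 / 26 = 5.2038 m^3/s


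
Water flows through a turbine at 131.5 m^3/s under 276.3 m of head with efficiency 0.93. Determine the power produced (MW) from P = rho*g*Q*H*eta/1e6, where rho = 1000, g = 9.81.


P = 1000 * 9.81 * 131.5 * 276.3 * 0.93 / 1e6 = 331.4810 MW


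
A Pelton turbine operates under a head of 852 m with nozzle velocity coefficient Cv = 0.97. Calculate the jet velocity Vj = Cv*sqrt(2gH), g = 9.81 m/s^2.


Vj = 0.97 * sqrt(2*9.81*852) = 125.4126 m/s


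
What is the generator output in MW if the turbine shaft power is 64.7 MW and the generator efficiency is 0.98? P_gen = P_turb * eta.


P_gen = 64.7 * 0.98 = 63.4060 MW


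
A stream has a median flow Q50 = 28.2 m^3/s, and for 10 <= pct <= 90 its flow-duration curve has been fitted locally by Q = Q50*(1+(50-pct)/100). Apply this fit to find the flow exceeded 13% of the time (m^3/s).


Q = 28.2 * (1 + (50 - 13)/100) = 38.6340 m^3/s


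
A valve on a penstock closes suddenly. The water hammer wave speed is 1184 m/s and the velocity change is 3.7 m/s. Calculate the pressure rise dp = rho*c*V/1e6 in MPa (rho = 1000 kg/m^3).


dp = 1000 * 1184 * 3.7 / 1e6 = 4.3808 MPa


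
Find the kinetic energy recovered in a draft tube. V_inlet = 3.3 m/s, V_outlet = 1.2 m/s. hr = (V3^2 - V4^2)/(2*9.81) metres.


hr = (3.3^2 - 1.2^2) / (2*9.81) = 0.4817 m


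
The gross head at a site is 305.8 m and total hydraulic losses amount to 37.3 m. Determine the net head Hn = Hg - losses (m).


Hn = 305.8 - 37.3 = 268.5000 m


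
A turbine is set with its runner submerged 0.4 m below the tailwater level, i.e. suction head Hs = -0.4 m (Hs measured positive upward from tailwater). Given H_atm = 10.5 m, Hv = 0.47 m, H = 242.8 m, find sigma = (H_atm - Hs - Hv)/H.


sigma = (10.5 - (-0.4) - 0.47) / 242.8 = 0.0430


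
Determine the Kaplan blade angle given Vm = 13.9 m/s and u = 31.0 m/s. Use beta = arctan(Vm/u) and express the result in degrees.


beta = arctan(13.9 / 31.0) = 24.1508 degrees


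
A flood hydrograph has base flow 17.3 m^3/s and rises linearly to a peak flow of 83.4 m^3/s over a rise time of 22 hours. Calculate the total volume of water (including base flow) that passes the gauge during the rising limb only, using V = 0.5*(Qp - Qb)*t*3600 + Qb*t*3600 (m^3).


V = 0.5*(83.4 - 17.3)*22*3600 + 17.3*22*3600 = 3.9877e+06 m^3


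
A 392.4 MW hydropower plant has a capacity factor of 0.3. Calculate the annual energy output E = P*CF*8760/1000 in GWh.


E = 392.4 * 0.3 * 8760 / 1000 = 1031.2272 GWh


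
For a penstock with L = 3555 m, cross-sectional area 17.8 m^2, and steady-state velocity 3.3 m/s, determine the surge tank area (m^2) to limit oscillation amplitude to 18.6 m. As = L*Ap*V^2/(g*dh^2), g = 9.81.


As = 3555 * 17.8 * 3.3^2 / (9.81 * 18.6^2) = 203.0451 m^2


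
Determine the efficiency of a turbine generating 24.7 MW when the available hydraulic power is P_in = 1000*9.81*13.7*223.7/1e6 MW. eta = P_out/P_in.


P_in = 1000 * 9.81 * 13.7 * 223.7 / 1e6 = 30.0646 MW
eta = 24.7 / 30.0646 = 0.8216


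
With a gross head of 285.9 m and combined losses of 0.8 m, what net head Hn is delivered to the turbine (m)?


Hn = 285.9 - 0.8 = 285.1000 m


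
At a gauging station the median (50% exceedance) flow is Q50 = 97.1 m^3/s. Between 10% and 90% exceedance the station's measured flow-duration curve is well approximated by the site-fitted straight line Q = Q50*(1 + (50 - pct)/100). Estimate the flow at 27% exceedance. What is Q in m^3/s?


Q = 97.1 * (1 + (50 - 27)/100) = 119.4330 m^3/s


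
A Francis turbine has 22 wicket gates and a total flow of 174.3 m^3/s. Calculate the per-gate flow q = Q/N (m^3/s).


q = 174.3 / 22 = 7.9227 m^3/s


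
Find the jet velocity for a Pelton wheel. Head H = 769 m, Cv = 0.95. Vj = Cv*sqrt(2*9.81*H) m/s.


Vj = 0.95 * sqrt(2*9.81*769) = 116.6907 m/s


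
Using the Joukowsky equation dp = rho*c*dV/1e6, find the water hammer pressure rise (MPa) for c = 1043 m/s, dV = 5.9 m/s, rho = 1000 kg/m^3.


dp = 1000 * 1043 * 5.9 / 1e6 = 6.1537 MPa


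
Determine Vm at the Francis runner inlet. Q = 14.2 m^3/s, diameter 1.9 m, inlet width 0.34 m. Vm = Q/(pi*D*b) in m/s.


Vm = 14.2 / (pi * 1.9 * 0.34) = 6.9969 m/s


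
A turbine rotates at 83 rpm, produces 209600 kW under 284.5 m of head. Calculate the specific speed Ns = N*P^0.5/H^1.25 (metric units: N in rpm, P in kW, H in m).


Ns = 83 * 209600^0.5 / 284.5^1.25 = 32.5215


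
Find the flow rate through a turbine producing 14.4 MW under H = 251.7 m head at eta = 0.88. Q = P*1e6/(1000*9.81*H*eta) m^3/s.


Q = 14.4 * 1e6 / (1000 * 9.81 * 251.7 * 0.88) = 6.6272 m^3/s


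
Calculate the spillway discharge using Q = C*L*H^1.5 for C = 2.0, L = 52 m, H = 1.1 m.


Q = 2.0 * 52 * 1.1^1.5 = 119.9837 m^3/s


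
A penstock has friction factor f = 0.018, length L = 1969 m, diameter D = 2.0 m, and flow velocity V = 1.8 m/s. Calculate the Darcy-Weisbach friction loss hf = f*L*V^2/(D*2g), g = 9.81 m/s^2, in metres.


hf = 0.018 * 1969 * 1.8^2 / (2.0 * 2 * 9.81) = 2.9264 m


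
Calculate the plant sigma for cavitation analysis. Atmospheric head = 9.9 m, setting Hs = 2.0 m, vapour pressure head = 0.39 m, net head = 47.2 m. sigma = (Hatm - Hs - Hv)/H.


sigma = (9.9 - 2.0 - 0.39) / 47.2 = 0.1591


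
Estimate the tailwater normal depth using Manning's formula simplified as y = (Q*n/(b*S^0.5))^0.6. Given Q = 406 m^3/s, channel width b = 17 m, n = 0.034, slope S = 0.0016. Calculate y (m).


y = (406 * 0.034 / (17 * 0.0016^0.5))^0.6 = 6.0883 m


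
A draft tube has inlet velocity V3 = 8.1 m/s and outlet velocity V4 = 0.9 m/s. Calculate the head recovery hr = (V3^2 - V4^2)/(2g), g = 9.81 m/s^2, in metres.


hr = (8.1^2 - 0.9^2) / (2*9.81) = 3.3028 m


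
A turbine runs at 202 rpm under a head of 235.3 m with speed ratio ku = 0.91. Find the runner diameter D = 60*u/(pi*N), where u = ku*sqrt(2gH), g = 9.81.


u = 0.91 * sqrt(2*9.81*235.3) = 61.8304 m/s
D = 60 * 61.8304 / (pi * 202) = 5.8459 m


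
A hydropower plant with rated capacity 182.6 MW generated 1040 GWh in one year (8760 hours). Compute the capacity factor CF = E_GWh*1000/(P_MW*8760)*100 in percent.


CF = 1040 * 1000 / (182.6 * 8760) * 100 = 65.0172 %


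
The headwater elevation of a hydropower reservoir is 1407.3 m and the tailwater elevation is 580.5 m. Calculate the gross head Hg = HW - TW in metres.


Hg = 1407.3 - 580.5 = 826.8000 m


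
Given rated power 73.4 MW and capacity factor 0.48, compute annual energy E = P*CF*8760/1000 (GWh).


E = 73.4 * 0.48 * 8760 / 1000 = 308.6323 GWh


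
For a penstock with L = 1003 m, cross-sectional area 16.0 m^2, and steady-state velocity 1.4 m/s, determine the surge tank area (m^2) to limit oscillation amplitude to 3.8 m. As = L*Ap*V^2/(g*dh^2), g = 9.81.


As = 1003 * 16.0 * 1.4^2 / (9.81 * 3.8^2) = 222.0449 m^2


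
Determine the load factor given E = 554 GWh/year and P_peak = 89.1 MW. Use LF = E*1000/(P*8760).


LF = 554 * 1000 / (89.1 * 8760) = 0.7098


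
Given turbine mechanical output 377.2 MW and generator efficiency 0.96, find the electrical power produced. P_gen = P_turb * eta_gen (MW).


P_gen = 377.2 * 0.96 = 362.1120 MW


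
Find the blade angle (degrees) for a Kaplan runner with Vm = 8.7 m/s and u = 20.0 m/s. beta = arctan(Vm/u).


beta = arctan(8.7 / 20.0) = 23.5090 degrees


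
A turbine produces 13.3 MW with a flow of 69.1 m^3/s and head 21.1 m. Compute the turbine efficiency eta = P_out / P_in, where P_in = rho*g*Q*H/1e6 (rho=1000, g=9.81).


P_in = 1000 * 9.81 * 69.1 * 21.1 / 1e6 = 14.3031 MW
eta = 13.3 / 14.3031 = 0.9299


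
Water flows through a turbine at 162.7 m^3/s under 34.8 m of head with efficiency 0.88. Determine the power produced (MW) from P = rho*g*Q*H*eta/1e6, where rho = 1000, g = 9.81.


P = 1000 * 9.81 * 162.7 * 34.8 * 0.88 / 1e6 = 48.8786 MW


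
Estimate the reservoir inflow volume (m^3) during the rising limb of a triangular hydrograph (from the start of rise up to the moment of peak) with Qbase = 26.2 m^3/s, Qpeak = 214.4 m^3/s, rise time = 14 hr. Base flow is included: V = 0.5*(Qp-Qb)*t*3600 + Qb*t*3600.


V = 0.5*(214.4 - 26.2)*14*3600 + 26.2*14*3600 = 6.0631e+06 m^3


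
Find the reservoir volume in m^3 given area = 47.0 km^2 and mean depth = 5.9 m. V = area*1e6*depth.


V = 47.0 * 1e6 * 5.9 = 2.7730e+08 m^3


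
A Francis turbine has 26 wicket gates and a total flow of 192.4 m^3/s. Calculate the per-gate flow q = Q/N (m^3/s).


q = 192.4 / 26 = 7.4000 m^3/s


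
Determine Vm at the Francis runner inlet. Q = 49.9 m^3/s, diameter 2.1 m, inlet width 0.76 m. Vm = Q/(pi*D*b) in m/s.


Vm = 49.9 / (pi * 2.1 * 0.76) = 9.9522 m/s


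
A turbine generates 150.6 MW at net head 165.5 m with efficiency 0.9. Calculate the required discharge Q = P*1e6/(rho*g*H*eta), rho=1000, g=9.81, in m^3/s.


Q = 150.6 * 1e6 / (1000 * 9.81 * 165.5 * 0.9) = 103.0660 m^3/s


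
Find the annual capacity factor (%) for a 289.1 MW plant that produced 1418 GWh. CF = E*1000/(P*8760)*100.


CF = 1418 * 1000 / (289.1 * 8760) * 100 = 55.9917 %


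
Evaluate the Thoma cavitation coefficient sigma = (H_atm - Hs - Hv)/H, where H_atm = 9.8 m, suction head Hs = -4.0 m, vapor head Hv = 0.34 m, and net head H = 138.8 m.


sigma = (9.8 - (-4.0) - 0.34) / 138.8 = 0.0970


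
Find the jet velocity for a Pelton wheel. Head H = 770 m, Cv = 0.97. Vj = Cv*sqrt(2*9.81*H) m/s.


Vj = 0.97 * sqrt(2*9.81*770) = 119.2248 m/s


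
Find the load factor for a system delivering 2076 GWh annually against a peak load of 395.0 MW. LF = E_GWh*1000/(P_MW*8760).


LF = 2076 * 1000 / (395.0 * 8760) = 0.6000


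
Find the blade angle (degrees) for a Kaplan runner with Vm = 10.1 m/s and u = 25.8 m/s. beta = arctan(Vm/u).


beta = arctan(10.1 / 25.8) = 21.3790 degrees


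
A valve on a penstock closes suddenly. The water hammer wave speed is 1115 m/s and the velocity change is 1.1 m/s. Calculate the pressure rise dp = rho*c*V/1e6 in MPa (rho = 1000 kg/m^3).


dp = 1000 * 1115 * 1.1 / 1e6 = 1.2265 MPa


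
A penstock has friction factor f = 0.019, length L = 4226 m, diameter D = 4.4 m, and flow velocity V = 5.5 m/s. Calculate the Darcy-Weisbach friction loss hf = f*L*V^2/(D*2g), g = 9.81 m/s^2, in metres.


hf = 0.019 * 4226 * 5.5^2 / (4.4 * 2 * 9.81) = 28.1356 m


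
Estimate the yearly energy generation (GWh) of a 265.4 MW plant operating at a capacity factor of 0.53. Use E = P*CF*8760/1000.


E = 265.4 * 0.53 * 8760 / 1000 = 1232.1991 GWh


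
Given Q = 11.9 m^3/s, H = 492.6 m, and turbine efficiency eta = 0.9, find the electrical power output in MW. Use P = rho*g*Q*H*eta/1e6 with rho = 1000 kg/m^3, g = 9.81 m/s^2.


P = 1000 * 9.81 * 11.9 * 492.6 * 0.9 / 1e6 = 51.7551 MW


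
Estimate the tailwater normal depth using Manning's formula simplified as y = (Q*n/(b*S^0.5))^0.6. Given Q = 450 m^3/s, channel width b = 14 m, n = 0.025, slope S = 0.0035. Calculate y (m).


y = (450 * 0.025 / (14 * 0.0035^0.5))^0.6 = 4.7840 m


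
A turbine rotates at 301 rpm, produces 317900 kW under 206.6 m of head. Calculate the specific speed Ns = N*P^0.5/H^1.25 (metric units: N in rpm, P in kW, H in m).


Ns = 301 * 317900^0.5 / 206.6^1.25 = 216.6700


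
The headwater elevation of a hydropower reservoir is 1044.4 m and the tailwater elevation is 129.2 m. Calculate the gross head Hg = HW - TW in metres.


Hg = 1044.4 - 129.2 = 915.2000 m


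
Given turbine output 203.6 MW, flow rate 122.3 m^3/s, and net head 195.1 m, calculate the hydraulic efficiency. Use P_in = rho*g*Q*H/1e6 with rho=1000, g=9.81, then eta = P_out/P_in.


P_in = 1000 * 9.81 * 122.3 * 195.1 / 1e6 = 234.0738 MW
eta = 203.6 / 234.0738 = 0.8698


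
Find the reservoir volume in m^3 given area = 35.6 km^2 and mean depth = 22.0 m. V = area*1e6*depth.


V = 35.6 * 1e6 * 22.0 = 7.8320e+08 m^3


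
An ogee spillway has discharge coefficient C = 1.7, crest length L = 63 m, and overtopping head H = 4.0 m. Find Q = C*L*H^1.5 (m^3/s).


Q = 1.7 * 63 * 4.0^1.5 = 856.8000 m^3/s


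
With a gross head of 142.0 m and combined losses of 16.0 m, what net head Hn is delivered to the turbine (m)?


Hn = 142.0 - 16.0 = 126.0000 m
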